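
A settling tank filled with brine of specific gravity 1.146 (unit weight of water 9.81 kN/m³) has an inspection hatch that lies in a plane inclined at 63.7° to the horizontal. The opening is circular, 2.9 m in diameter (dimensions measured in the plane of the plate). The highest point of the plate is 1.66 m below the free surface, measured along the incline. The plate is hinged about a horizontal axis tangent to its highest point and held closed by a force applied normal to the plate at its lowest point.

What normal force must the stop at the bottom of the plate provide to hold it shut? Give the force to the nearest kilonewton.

γ = 1.146 × 9.81 = 11.24226 kN/m³.
Let θ = 63.7° be the plate's angle to the horizontal; measure y along the incline from where the plane meets the free surface. Vertical depth h = y·sinθ with sinθ = 0.896486.
The centroid is at the centre, 1.45 m below the top of the plate, so y_c = 1.66 + 1.45 = 3.11 m and h_c = 3.11 × 0.896486 = 2.78807 m.
A = π(1.45)² = 6.6052 m².
Resultant F = γ·h_c·A = 11.24226 × 2.78807 × 6.6052 = 207.035 kN.
I_c = πr⁴/4 = π × 1.45⁴/4 = 3.47186 m⁴.
Centre of pressure: y_p = y_c + I_c/(y_c·A) = 3.11 + 3.47186/(3.11 × 6.6052) = 3.11 + 0.169011 = 3.27901 m along the plane.
The resultant acts 1.45 + 0.169011 = 1.61901 m (along the plate) below the hinge at the top edge, so the moment about the hinge is M = F × 1.61901 = 207.035 × 1.61901 = 335.192 kN·m.
A normal force at the bottom, 2.9 m from the hinge, must supply this moment: P = 335.192/2.9 = 115.583 kN.

P ≈ 116 kN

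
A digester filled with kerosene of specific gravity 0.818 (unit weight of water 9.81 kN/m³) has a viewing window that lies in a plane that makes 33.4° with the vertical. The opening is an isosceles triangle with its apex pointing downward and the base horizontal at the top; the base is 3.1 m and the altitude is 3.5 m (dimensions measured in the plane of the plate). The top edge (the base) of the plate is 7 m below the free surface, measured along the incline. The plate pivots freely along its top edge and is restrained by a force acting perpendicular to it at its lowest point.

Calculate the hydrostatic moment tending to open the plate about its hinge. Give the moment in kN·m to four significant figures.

M ≈ 371.0 kN·m

γ = 0.818 × 9.81 = 8.02458 kN/m³.
The plate makes 33.4° with the vertical, i.e. θ = 90° − 33.4° = 56.6° to the horizontal. Measuring y along the incline from the free-surface line, vertical depth h = y·sinθ with sinθ = 0.834848.
With the apex down, the centroid sits h/3 = 3.5/3 = 1.16667 m below the base (the top edge), so y_c = 7 + 1.16667 = 8.16667 m and h_c = 8.16667 × 0.834848 = 6.81793 m.
A = ½ × 3.1 × 3.5 = 5.425 m².
Resultant F = γ·h_c·A = 8.02458 × 6.81793 × 5.425 = 296.807 kN.
I_c = b·h³/36 = 3.1 × 3.5³/36 = 3.69201 m⁴.
Centre of pressure: y_p = y_c + I_c/(y_c·A) = 8.16667 + 3.69201/(8.16667 × 5.425) = 8.16667 + 0.0833332 = 8.25 m along the plane.
The resultant acts 1.16667 + 0.0833332 = 1.25 m (along the plate) below the hinge at the top edge, so the moment about the hinge is M = F × 1.25 = 296.807 × 1.25 = 371.009 kN·m.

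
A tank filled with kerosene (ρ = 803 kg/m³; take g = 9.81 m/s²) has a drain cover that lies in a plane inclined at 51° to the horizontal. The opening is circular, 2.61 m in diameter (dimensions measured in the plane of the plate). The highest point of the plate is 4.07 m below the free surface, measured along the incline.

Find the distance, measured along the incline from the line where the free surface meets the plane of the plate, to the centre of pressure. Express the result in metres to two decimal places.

y_p = 5.45 m

γ = ρg = 803 × 9.81 / 1000 = 7.87743 kN/m³.
Let θ = 51° be the plate's angle to the horizontal; measure y along the incline from where the plane meets the free surface. Vertical depth h = y·sinθ with sinθ = 0.777146.
The centroid is at the centre, 1.305 m below the top of the plate, so y_c = 4.07 + 1.305 = 5.375 m and h_c = 5.375 × 0.777146 = 4.17716 m.
A = π(1.305)² = 5.35021 m².
Resultant F = γ·h_c·A = 7.87743 × 4.17716 × 5.35021 = 176.05 kN.
I_c = πr⁴/4 = π × 1.305⁴/4 = 2.27789 m⁴.
Centre of pressure: y_p = y_c + I_c/(y_c·A) = 5.375 + 2.27789/(5.375 × 5.35021) = 5.375 + 0.0792106 = 5.45421 m along the plane.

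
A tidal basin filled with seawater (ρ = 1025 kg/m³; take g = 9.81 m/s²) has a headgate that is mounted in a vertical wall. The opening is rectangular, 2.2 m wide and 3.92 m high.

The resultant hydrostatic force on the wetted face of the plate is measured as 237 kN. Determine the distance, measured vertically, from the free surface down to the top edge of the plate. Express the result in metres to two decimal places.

γ = ρg = 1025 × 9.81 / 1000 = 10.05525 kN/m³.
A = 2.2 × 3.92 = 8.624 m².
From F = γ·h_c·A, the centroid depth is h_c = 237/(10.05525 × 8.624) = 2.73304 m.
The centroid lies 3.92/2 = 1.96 m below the top edge, so the top edge sits at h_top = 2.73304 − 1.96 = 0.77304 m below the surface.

d_top ≈ 0.77 m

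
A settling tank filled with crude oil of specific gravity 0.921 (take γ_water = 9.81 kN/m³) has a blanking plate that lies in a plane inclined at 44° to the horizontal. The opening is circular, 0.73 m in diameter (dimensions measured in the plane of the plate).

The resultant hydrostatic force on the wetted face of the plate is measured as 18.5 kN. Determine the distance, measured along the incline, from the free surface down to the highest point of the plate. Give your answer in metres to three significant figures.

γ = 0.921 × 9.81 = 9.03501 kN/m³.
A = π(0.365)² = 0.418539 m².
From F = γ·h_c·A, the centroid depth is h_c = 18.5/(9.03501 × 0.418539) = 4.89223 m.
Let θ = 44° be the plate's angle to the horizontal; measure y along the incline from where the plane meets the free surface. Vertical depth h = y·sinθ with sinθ = 0.694658.
Along the incline, y_c = h_c/sinθ = 4.89223/0.694658 = 7.04265 m.
The centroid is at the centre, 0.365 m below the top of the plate, so the highest point sits at y_top = 7.04265 − 0.365 = 6.67765 m along the incline.

y_top ≈ 6.68 m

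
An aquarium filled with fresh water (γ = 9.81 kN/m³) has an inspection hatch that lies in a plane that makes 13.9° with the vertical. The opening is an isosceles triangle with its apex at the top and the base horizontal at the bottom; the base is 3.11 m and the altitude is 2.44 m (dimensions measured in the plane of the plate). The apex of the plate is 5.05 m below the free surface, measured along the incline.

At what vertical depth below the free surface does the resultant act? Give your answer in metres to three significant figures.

γ = 9.81 kN/m³.
The plate makes 13.9° with the vertical, i.e. θ = 90° − 13.9° = 76.1° to the horizontal. Measuring y along the incline from the free-surface line, vertical depth h = y·sinθ with sinθ = 0.970716.
With the apex up, the centroid sits 2h/3 = 2 × 2.44/3 = 1.62667 m below the apex, so y_c = 5.05 + 1.62667 = 6.67667 m and h_c = 6.67667 × 0.970716 = 6.48115 m.
A = ½ × 3.11 × 2.44 = 3.7942 m².
Resultant F = γ·h_c·A = 9.81 × 6.48115 × 3.7942 = 241.236 kN.
I_c = b·h³/36 = 3.11 × 2.44³/36 = 1.25495 m⁴.
Centre of pressure: y_p = y_c + I_c/(y_c·A) = 6.67667 + 1.25495/(6.67667 × 3.7942) = 6.67667 + 0.0495389 = 6.72621 m along the plane.
Vertically, h_p = y_p·sinθ = 6.72621 × 0.970716 = 6.52924 m.

h_p = 6.53 m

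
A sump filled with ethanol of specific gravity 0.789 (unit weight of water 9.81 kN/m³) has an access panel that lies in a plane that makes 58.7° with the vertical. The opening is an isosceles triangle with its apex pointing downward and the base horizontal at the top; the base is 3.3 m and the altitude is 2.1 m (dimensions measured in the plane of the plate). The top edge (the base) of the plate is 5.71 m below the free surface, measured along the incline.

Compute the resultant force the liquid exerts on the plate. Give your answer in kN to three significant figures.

γ = 0.789 × 9.81 = 7.74009 kN/m³.
The plate makes 58.7° with the vertical, i.e. θ = 90° − 58.7° = 31.3° to the horizontal. Measuring y along the incline from the free-surface line, vertical depth h = y·sinθ with sinθ = 0.519519.
With the apex down, the centroid sits h/3 = 2.1/3 = 0.7 m below the base (the top edge), so y_c = 5.71 + 0.7 = 6.41 m and h_c = 6.41 × 0.519519 = 3.33012 m.
A = ½ × 3.3 × 2.1 = 3.465 m².
Resultant F = γ·h_c·A = 7.74009 × 3.33012 × 3.465 = 89.3119 kN.

F ≈ 89.3 kN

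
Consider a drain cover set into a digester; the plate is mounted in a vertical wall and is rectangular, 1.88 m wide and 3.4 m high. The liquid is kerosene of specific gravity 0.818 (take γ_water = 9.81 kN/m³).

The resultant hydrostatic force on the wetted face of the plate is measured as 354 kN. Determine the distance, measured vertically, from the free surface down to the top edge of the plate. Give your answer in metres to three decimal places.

d_top ≈ 5.202 m

γ = 0.818 × 9.81 = 8.02458 kN/m³.
A = 1.88 × 3.4 = 6.392 m².
From F = γ·h_c·A, the centroid depth is h_c = 354/(8.02458 × 6.392) = 6.90151 m.
The centroid lies 3.4/2 = 1.7 m below the top edge, so the top edge sits at h_top = 6.90151 − 1.7 = 5.20151 m below the surface.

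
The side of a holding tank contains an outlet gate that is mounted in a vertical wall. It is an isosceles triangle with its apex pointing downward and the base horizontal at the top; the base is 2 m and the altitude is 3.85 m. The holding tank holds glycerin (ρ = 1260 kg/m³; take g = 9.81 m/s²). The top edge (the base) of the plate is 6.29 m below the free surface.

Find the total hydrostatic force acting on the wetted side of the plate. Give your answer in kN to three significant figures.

γ = ρg = 1260 × 9.81 / 1000 = 12.3606 kN/m³.
With the apex down, the centroid sits h/3 = 3.85/3 = 1.28333 m below the base (the top edge), so the centroid depth is h_c = 6.29 + 1.28333 = 7.57333 m.
A = ½ × 2 × 3.85 = 3.85 m².
Resultant F = γ·h_c·A = 12.3606 × 7.57333 × 3.85 = 360.402 kN.

F ≈ 360 kN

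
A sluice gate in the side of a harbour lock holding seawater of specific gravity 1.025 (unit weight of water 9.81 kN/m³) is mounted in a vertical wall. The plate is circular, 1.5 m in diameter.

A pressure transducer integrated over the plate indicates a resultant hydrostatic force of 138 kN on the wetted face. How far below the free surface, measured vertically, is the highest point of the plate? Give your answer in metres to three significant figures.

γ = 1.025 × 9.81 = 10.05525 kN/m³.
A = π(0.75)² = 1.76715 m².
From F = γ·h_c·A, the centroid depth is h_c = 138/(10.05525 × 1.76715) = 7.76628 m.
The centroid is at the centre, 0.75 m below the top of the plate, so the highest point sits at h_top = 7.76628 − 0.75 = 7.01628 m below the surface.

d_top ≈ 7.02 m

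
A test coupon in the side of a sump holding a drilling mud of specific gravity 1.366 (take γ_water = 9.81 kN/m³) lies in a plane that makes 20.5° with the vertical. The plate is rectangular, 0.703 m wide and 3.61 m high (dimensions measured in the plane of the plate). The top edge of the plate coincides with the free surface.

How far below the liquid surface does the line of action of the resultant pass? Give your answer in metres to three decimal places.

γ = 1.366 × 9.81 = 13.40046 kN/m³.
The plate makes 20.5° with the vertical, i.e. θ = 90° − 20.5° = 69.5° to the horizontal. Measuring y along the incline from the free-surface line, vertical depth h = y·sinθ with sinθ = 0.936672.
The centroid lies 3.61/2 = 1.805 m below the top edge, so y_c = 1.805 m and h_c = 1.805 × 0.936672 = 1.69069 m.
A = 0.703 × 3.61 = 2.53783 m².
Resultant F = γ·h_c·A = 13.40046 × 1.69069 × 2.53783 = 57.4971 kN.
I_c = b·h³/12 = 0.703 × 3.61³/12 = 2.7561 m⁴.
Centre of pressure: y_p = y_c + I_c/(y_c·A) = 1.805 + 2.7561/(1.805 × 2.53783) = 1.805 + 0.601666 = 2.40667 m along the plane.
Vertically, h_p = y_p·sinθ = 2.40667 × 0.936672 = 2.25426 m.

h_p = 2.254 m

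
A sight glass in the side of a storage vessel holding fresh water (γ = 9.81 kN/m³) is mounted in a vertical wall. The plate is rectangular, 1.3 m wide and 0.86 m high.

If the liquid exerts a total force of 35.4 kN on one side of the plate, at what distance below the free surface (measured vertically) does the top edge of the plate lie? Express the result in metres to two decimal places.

d_top ≈ 2.80 m

γ = 9.81 kN/m³.
A = 1.3 × 0.86 = 1.118 m².
From F = γ·h_c·A, the centroid depth is h_c = 35.4/(9.81 × 1.118) = 3.22769 m.
The centroid lies 0.86/2 = 0.43 m below the top edge, so the top edge sits at h_top = 3.22769 − 0.43 = 2.79769 m below the surface.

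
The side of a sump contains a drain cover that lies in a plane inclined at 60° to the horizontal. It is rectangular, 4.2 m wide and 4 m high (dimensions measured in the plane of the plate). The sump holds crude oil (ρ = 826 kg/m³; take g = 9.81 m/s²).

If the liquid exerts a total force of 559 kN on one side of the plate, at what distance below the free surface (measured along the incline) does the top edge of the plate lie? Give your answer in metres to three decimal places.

y_top ≈ 2.742 m

γ = ρg = 826 × 9.81 / 1000 = 8.10306 kN/m³.
A = 4.2 × 4 = 16.8 m².
From F = γ·h_c·A, the centroid depth is h_c = 559/(8.10306 × 16.8) = 4.10633 m.
Let θ = 60° be the plate's angle to the horizontal; measure y along the incline from where the plane meets the free surface. Vertical depth h = y·sinθ with sinθ = 0.866025.
Along the incline, y_c = h_c/sinθ = 4.10633/0.866025 = 4.74158 m.
The centroid lies 4/2 = 2 m below the top edge, so the top edge sits at y_top = 4.74158 − 2 = 2.74158 m along the incline.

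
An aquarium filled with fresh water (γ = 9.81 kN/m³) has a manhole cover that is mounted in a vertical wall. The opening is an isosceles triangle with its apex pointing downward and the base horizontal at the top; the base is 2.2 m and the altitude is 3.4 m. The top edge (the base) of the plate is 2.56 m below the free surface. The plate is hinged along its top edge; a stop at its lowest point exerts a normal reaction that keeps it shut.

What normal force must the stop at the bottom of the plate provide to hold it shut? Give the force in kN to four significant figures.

γ = 9.81 kN/m³.
With the apex down, the centroid sits h/3 = 3.4/3 = 1.13333 m below the base (the top edge), so the centroid depth is h_c = 2.56 + 1.13333 = 3.69333 m.
A = ½ × 2.2 × 3.4 = 3.74 m².
Resultant F = γ·h_c·A = 9.81 × 3.69333 × 3.74 = 135.506 kN.
I_c = b·h³/36 = 2.2 × 3.4³/36 = 2.40191 m⁴.
Centre of pressure: y_p = y_c + I_c/(y_c·A) = 3.69333 + 2.40191/(3.69333 × 3.74) = 3.69333 + 0.173887 = 3.86722 m along the plane.
The resultant acts 1.13333 + 0.173887 = 1.30722 m (along the plate) below the hinge at the top edge, so the moment about the hinge is M = F × 1.30722 = 135.506 × 1.30722 = 177.136 kN·m.
A normal force at the bottom, 3.4 m from the hinge, must supply this moment: P = 177.136/3.4 = 52.0988 kN.

P ≈ 52.10 kN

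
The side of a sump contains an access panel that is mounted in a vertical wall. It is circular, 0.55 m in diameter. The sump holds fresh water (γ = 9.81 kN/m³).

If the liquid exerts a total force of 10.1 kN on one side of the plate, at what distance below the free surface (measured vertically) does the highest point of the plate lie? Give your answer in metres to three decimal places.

γ = 9.81 kN/m³.
A = π(0.275)² = 0.237583 m².
From F = γ·h_c·A, the centroid depth is h_c = 10.1/(9.81 × 0.237583) = 4.33348 m.
The centroid is at the centre, 0.275 m below the top of the plate, so the highest point sits at h_top = 4.33348 − 0.275 = 4.05848 m below the surface.

d_top ≈ 4.058 m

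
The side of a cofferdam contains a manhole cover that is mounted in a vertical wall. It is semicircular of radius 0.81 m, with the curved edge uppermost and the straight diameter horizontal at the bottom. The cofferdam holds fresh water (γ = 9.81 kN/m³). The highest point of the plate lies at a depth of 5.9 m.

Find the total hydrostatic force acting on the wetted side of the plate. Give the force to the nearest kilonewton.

F ≈ 64 kN

γ = 9.81 kN/m³.
The centroid lies 4r/(3π) = 0.343775 m above the diameter, so r − 4r/(3π) = 0.81 − 0.343775 = 0.466225 m below the topmost point, so the centroid depth is h_c = 5.9 + 0.466225 = 6.36623 m.
A = πr²/2 = π × 0.81²/2 = 1.0306 m².
Resultant F = γ·h_c·A = 9.81 × 6.36623 × 1.0306 = 64.3638 kN.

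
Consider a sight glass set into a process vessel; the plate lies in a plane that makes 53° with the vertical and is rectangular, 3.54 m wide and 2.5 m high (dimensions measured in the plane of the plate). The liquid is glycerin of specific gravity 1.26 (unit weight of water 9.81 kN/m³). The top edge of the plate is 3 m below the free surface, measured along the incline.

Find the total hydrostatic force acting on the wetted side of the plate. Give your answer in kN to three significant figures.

γ = 1.26 × 9.81 = 12.3606 kN/m³.
The plate makes 53° with the vertical, i.e. θ = 90° − 53° = 37° to the horizontal. Measuring y along the incline from the free-surface line, vertical depth h = y·sinθ with sinθ = 0.601815.
The centroid lies 2.5/2 = 1.25 m below the top edge, so y_c = 3 + 1.25 = 4.25 m and h_c = 4.25 × 0.601815 = 2.55771 m.
A = 3.54 × 2.5 = 8.85 m².
Resultant F = γ·h_c·A = 12.3606 × 2.55771 × 8.85 = 279.791 kN.

F ≈ 280 kN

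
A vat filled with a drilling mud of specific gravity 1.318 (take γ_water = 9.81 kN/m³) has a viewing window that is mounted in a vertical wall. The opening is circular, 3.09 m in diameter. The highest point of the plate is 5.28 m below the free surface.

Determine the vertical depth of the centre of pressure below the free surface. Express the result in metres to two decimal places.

h_p = 6.91 m

γ = 1.318 × 9.81 = 12.92958 kN/m³.
The centroid is at the centre, 1.545 m below the top of the plate, so the centroid depth is h_c = 5.28 + 1.545 = 6.825 m.
A = π(1.545)² = 7.49906 m².
Resultant F = γ·h_c·A = 12.92958 × 6.825 × 7.49906 = 661.75 kN.
I_c = πr⁴/4 = π × 1.545⁴/4 = 4.47511 m⁴.
Centre of pressure: y_p = y_c + I_c/(y_c·A) = 6.825 + 4.47511/(6.825 × 7.49906) = 6.825 + 0.0874368 = 6.91244 m along the plane.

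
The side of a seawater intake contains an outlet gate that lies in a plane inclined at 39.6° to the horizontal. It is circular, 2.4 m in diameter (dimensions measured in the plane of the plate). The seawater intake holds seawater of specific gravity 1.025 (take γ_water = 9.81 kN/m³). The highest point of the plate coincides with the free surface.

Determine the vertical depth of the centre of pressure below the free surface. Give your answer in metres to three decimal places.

h_p = 0.956 m

γ = 1.025 × 9.81 = 10.05525 kN/m³.
Let θ = 39.6° be the plate's angle to the horizontal; measure y along the incline from where the plane meets the free surface. Vertical depth h = y·sinθ with sinθ = 0.637424.
The centroid is at the centre, 1.2 m below the top of the plate, so y_c = 1.2 m and h_c = 1.2 × 0.637424 = 0.764909 m.
A = π(1.2)² = 4.52389 m².
Resultant F = γ·h_c·A = 10.05525 × 0.764909 × 4.52389 = 34.7948 kN.
I_c = πr⁴/4 = π × 1.2⁴/4 = 1.6286 m⁴.
Centre of pressure: y_p = y_c + I_c/(y_c·A) = 1.2 + 1.6286/(1.2 × 4.52389) = 1.2 + 0.3 = 1.5 m along the plane.
Vertically, h_p = y_p·sinθ = 1.5 × 0.637424 = 0.956136 m.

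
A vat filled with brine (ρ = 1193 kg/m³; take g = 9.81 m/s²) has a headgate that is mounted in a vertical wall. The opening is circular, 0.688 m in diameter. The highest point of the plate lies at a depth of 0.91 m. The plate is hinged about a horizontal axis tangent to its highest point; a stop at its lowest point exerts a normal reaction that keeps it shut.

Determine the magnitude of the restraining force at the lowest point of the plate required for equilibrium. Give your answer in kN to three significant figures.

γ = ρg = 1193 × 9.81 / 1000 = 11.70333 kN/m³.
The centroid is at the centre, 0.344 m below the top of the plate, so the centroid depth is h_c = 0.91 + 0.344 = 1.254 m.
A = π(0.344)² = 0.371764 m².
Resultant F = γ·h_c·A = 11.70333 × 1.254 × 0.371764 = 5.456 kN.
I_c = πr⁴/4 = π × 0.344⁴/4 = 0.0109983 m⁴.
Centre of pressure: y_p = y_c + I_c/(y_c·A) = 1.254 + 0.0109983/(1.254 × 0.371764) = 1.254 + 0.0235918 = 1.27759 m along the plane.
The resultant acts 0.344 + 0.0235918 = 0.367592 m (along the plate) below the hinge at the top edge, so the moment about the hinge is M = F × 0.367592 = 5.456 × 0.367592 = 2.00558 kN·m.
A normal force at the bottom, 0.688 m from the hinge, must supply this moment: P = 2.00558/0.688 = 2.91509 kN.

P ≈ 2.92 kN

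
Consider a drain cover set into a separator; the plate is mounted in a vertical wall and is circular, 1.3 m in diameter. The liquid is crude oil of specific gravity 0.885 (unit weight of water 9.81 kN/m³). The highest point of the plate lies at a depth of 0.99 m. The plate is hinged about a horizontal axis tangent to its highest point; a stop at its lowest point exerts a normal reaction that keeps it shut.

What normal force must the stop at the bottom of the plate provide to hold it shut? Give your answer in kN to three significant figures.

P ≈ 10.4 kN

γ = 0.885 × 9.81 = 8.68185 kN/m³.
The centroid is at the centre, 0.65 m below the top of the plate, so the centroid depth is h_c = 0.99 + 0.65 = 1.64 m.
A = π(0.65)² = 1.32732 m².
Resultant F = γ·h_c·A = 8.68185 × 1.64 × 1.32732 = 18.8987 kN.
I_c = πr⁴/4 = π × 0.65⁴/4 = 0.140198 m⁴.
Centre of pressure: y_p = y_c + I_c/(y_c·A) = 1.64 + 0.140198/(1.64 × 1.32732) = 1.64 + 0.0644054 = 1.70441 m along the plane.
The resultant acts 0.65 + 0.0644054 = 0.714405 m (along the plate) below the hinge at the top edge, so the moment about the hinge is M = F × 0.714405 = 18.8987 × 0.714405 = 13.5013 kN·m.
A normal force at the bottom, 1.3 m from the hinge, must supply this moment: P = 13.5013/1.3 = 10.3856 kN.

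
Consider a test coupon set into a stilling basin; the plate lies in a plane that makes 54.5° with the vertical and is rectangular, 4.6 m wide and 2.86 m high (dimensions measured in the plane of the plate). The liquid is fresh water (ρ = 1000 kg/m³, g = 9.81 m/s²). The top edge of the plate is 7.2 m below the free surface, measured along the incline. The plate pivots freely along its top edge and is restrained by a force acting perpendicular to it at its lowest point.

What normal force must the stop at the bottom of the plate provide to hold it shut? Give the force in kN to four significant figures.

P ≈ 341.3 kN

γ = ρg = 1000 × 9.81 = 9810 N/m³ = 9.81 kN/m³.
The plate makes 54.5° with the vertical, i.e. θ = 90° − 54.5° = 35.5° to the horizontal. Measuring y along the incline from the free-surface line, vertical depth h = y·sinθ with sinθ = 0.580703.
The centroid lies 2.86/2 = 1.43 m below the top edge, so y_c = 7.2 + 1.43 = 8.63 m and h_c = 8.63 × 0.580703 = 5.01147 m.
A = 4.6 × 2.86 = 13.156 m².
Resultant F = γ·h_c·A = 9.81 × 5.01147 × 13.156 = 646.782 kN.
I_c = b·h³/12 = 4.6 × 2.86³/12 = 8.96757 m⁴.
Centre of pressure: y_p = y_c + I_c/(y_c·A) = 8.63 + 8.96757/(8.63 × 13.156) = 8.63 + 0.0789842 = 8.70898 m along the plane.
The resultant acts 1.43 + 0.0789842 = 1.50898 m (along the plate) below the hinge at the top edge, so the moment about the hinge is M = F × 1.50898 = 646.782 × 1.50898 = 975.981 kN·m.
A normal force at the bottom, 2.86 m from the hinge, must supply this moment: P = 975.981/2.86 = 341.252 kN.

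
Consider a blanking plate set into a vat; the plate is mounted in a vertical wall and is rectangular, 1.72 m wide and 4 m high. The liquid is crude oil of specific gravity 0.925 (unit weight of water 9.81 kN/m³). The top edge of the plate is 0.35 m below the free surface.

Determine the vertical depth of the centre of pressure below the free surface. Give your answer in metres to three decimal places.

h_p = 2.917 m

γ = 0.925 × 9.81 = 9.07425 kN/m³.
The centroid lies 4/2 = 2 m below the top edge, so the centroid depth is h_c = 0.35 + 2 = 2.35 m.
A = 1.72 × 4 = 6.88 m².
Resultant F = γ·h_c·A = 9.07425 × 2.35 × 6.88 = 146.712 kN.
I_c = b·h³/12 = 1.72 × 4³/12 = 9.17333 m⁴.
Centre of pressure: y_p = y_c + I_c/(y_c·A) = 2.35 + 9.17333/(2.35 × 6.88) = 2.35 + 0.567376 = 2.91738 m along the plane.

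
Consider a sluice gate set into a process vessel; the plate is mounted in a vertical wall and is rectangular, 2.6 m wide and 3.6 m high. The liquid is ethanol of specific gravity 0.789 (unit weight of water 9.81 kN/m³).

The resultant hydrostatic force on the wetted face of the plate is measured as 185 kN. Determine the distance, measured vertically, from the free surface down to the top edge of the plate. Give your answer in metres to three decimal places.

γ = 0.789 × 9.81 = 7.74009 kN/m³.
A = 2.6 × 3.6 = 9.36 m².
From F = γ·h_c·A, the centroid depth is h_c = 185/(7.74009 × 9.36) = 2.55358 m.
The centroid lies 3.6/2 = 1.8 m below the top edge, so the top edge sits at h_top = 2.55358 − 1.8 = 0.75358 m below the surface.

d_top ≈ 0.754 m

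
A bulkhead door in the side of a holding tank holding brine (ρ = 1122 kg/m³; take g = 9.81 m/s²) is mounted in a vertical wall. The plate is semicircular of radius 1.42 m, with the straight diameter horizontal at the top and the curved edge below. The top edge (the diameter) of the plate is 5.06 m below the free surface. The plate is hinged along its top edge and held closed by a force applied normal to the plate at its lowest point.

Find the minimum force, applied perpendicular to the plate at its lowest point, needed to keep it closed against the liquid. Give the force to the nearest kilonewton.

P ≈ 87 kN

γ = ρg = 1122 × 9.81 / 1000 = 11.00682 kN/m³.
The centroid of a semicircle lies 4r/(3π) = 0.602667 m from the diameter, here below the top edge, so the centroid depth is h_c = 5.06 + 0.602667 = 5.66267 m.
A = πr²/2 = π × 1.42²/2 = 3.16735 m².
Resultant F = γ·h_c·A = 11.00682 × 5.66267 × 3.16735 = 197.415 kN.
I_c = (π/8 − 8/(9π))·r⁴ = 0.109757 × 1.42⁴ = 0.446258 m⁴.
Centre of pressure: y_p = y_c + I_c/(y_c·A) = 5.66267 + 0.446258/(5.66267 × 3.16735) = 5.66267 + 0.0248811 = 5.68755 m along the plane.
The resultant acts 0.602667 + 0.0248811 = 0.627548 m (along the plate) below the hinge at the top edge, so the moment about the hinge is M = F × 0.627548 = 197.415 × 0.627548 = 123.887 kN·m.
A normal force at the bottom, 1.42 m from the hinge, must supply this moment: P = 123.887/1.42 = 87.2444 kN.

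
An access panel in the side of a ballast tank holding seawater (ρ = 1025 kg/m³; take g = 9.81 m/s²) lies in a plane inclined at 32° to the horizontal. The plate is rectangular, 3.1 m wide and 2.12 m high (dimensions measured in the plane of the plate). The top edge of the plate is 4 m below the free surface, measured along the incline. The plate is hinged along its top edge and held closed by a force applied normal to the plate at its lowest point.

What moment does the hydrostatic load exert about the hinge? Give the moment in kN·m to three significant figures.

M ≈ 201 kN·m

γ = ρg = 1025 × 9.81 / 1000 = 10.05525 kN/m³.
Let θ = 32° be the plate's angle to the horizontal; measure y along the incline from where the plane meets the free surface. Vertical depth h = y·sinθ with sinθ = 0.529919.
The centroid lies 2.12/2 = 1.06 m below the top edge, so y_c = 4 + 1.06 = 5.06 m and h_c = 5.06 × 0.529919 = 2.68139 m.
A = 3.1 × 2.12 = 6.572 m².
Resultant F = γ·h_c·A = 10.05525 × 2.68139 × 6.572 = 177.195 kN.
I_c = b·h³/12 = 3.1 × 2.12³/12 = 2.46143 m⁴.
Centre of pressure: y_p = y_c + I_c/(y_c·A) = 5.06 + 2.46143/(5.06 × 6.572) = 5.06 + 0.0740184 = 5.13402 m along the plane.
The resultant acts 1.06 + 0.0740184 = 1.13402 m (along the plate) below the hinge at the top edge, so the moment about the hinge is M = F × 1.13402 = 177.195 × 1.13402 = 200.943 kN·m.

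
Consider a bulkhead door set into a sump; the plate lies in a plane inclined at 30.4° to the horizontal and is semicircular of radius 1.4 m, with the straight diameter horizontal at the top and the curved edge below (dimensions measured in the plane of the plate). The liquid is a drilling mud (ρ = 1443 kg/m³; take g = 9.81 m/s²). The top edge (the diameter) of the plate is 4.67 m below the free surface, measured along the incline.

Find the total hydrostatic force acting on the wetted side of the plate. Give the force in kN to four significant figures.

γ = ρg = 1443 × 9.81 / 1000 = 14.15583 kN/m³.
Let θ = 30.4° be the plate's angle to the horizontal; measure y along the incline from where the plane meets the free surface. Vertical depth h = y·sinθ with sinθ = 0.506034.
The centroid of a semicircle lies 4r/(3π) = 0.594178 m from the diameter, here below the top edge, so y_c = 4.67 + 0.594178 = 5.26418 m and h_c = 5.26418 × 0.506034 = 2.66385 m.
A = πr²/2 = π × 1.4²/2 = 3.07876 m².
Resultant F = γ·h_c·A = 14.15583 × 2.66385 × 3.07876 = 116.097 kN.

F ≈ 116.1 kN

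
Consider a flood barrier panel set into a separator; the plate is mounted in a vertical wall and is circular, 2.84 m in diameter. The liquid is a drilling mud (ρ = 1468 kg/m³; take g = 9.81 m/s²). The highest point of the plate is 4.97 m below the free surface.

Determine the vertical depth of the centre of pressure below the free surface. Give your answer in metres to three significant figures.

h_p = 6.47 m

γ = ρg = 1468 × 9.81 / 1000 = 14.40108 kN/m³.
The centroid is at the centre, 1.42 m below the top of the plate, so the centroid depth is h_c = 4.97 + 1.42 = 6.39 m.
A = π(1.42)² = 6.33471 m².
Resultant F = γ·h_c·A = 14.40108 × 6.39 × 6.33471 = 582.938 kN.
I_c = πr⁴/4 = π × 1.42⁴/4 = 3.19333 m⁴.
Centre of pressure: y_p = y_c + I_c/(y_c·A) = 6.39 + 3.19333/(6.39 × 6.33471) = 6.39 + 0.078889 = 6.46889 m along the plane.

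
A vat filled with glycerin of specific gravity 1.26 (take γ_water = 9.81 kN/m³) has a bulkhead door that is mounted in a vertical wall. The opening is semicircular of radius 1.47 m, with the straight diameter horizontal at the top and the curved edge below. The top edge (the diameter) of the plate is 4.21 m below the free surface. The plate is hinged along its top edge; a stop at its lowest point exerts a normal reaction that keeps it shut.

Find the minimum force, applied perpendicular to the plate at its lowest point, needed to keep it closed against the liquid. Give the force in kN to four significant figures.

P ≈ 90.38 kN

γ = 1.26 × 9.81 = 12.3606 kN/m³.
The centroid of a semicircle lies 4r/(3π) = 0.623887 m from the diameter, here below the top edge, so the centroid depth is h_c = 4.21 + 0.623887 = 4.83389 m.
A = πr²/2 = π × 1.47²/2 = 3.39433 m².
Resultant F = γ·h_c·A = 12.3606 × 4.83389 × 3.39433 = 202.81 kN.
I_c = (π/8 − 8/(9π))·r⁴ = 0.109757 × 1.47⁴ = 0.512509 m⁴.
Centre of pressure: y_p = y_c + I_c/(y_c·A) = 4.83389 + 0.512509/(4.83389 × 3.39433) = 4.83389 + 0.0312357 = 4.86513 m along the plane.
The resultant acts 0.623887 + 0.0312357 = 0.655123 m (along the plate) below the hinge at the top edge, so the moment about the hinge is M = F × 0.655123 = 202.81 × 0.655123 = 132.865 kN·m.
A normal force at the bottom, 1.47 m from the hinge, must supply this moment: P = 132.865/1.47 = 90.3844 kN.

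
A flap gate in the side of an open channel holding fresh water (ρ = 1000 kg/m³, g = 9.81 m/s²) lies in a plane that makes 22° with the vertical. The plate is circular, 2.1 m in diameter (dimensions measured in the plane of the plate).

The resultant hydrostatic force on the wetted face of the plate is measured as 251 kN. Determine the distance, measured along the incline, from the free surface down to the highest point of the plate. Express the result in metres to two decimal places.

y_top ≈ 6.92 m

γ = ρg = 1000 × 9.81 = 9810 N/m³ = 9.81 kN/m³.
A = π(1.05)² = 3.46361 m².
From F = γ·h_c·A, the centroid depth is h_c = 251/(9.81 × 3.46361) = 7.38713 m.
The plate makes 22° with the vertical, i.e. θ = 90° − 22° = 68° to the horizontal. Measuring y along the incline from the free-surface line, vertical depth h = y·sinθ with sinθ = 0.927184.
Along the incline, y_c = h_c/sinθ = 7.38713/0.927184 = 7.96728 m.
The centroid is at the centre, 1.05 m below the top of the plate, so the highest point sits at y_top = 7.96728 − 1.05 = 6.91728 m along the incline.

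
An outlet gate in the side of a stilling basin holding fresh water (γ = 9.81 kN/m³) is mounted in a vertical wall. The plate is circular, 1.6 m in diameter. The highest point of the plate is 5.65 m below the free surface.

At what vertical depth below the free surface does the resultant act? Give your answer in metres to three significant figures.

γ = 9.81 kN/m³.
The centroid is at the centre, 0.8 m below the top of the plate, so the centroid depth is h_c = 5.65 + 0.8 = 6.45 m.
A = π(0.8)² = 2.01062 m².
Resultant F = γ·h_c·A = 9.81 × 6.45 × 2.01062 = 127.221 kN.
I_c = πr⁴/4 = π × 0.8⁴/4 = 0.321699 m⁴.
Centre of pressure: y_p = y_c + I_c/(y_c·A) = 6.45 + 0.321699/(6.45 × 2.01062) = 6.45 + 0.0248062 = 6.47481 m along the plane.

h_p = 6.47 m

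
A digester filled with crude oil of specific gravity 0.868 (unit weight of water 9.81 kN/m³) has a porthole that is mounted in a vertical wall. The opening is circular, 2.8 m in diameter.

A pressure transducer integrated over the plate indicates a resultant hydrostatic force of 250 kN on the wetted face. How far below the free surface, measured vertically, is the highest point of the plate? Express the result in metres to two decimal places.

γ = 0.868 × 9.81 = 8.51508 kN/m³.
A = π(1.4)² = 6.15752 m².
From F = γ·h_c·A, the centroid depth is h_c = 250/(8.51508 × 6.15752) = 4.7681 m.
The centroid is at the centre, 1.4 m below the top of the plate, so the highest point sits at h_top = 4.7681 − 1.4 = 3.3681 m below the surface.

d_top ≈ 3.37 m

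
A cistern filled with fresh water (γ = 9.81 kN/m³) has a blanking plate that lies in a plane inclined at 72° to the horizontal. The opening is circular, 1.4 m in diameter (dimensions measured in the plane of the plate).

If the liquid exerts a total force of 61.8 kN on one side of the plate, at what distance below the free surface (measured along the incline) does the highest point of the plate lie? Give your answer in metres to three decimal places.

y_top ≈ 3.603 m

γ = 9.81 kN/m³.
A = π(0.7)² = 1.53938 m².
From F = γ·h_c·A, the centroid depth is h_c = 61.8/(9.81 × 1.53938) = 4.09236 m.
Let θ = 72° be the plate's angle to the horizontal; measure y along the incline from where the plane meets the free surface. Vertical depth h = y·sinθ with sinθ = 0.951057.
Along the incline, y_c = h_c/sinθ = 4.09236/0.951057 = 4.30296 m.
The centroid is at the centre, 0.7 m below the top of the plate, so the highest point sits at y_top = 4.30296 − 0.7 = 3.60296 m along the incline.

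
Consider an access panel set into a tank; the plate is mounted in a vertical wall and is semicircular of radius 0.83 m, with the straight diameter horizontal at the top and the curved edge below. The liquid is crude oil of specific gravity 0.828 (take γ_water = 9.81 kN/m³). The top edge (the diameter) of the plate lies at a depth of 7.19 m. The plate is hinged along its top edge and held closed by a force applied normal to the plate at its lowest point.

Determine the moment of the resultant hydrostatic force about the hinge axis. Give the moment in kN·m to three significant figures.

M ≈ 23.8 kN·m

γ = 0.828 × 9.81 = 8.12268 kN/m³.
The centroid of a semicircle lies 4r/(3π) = 0.352263 m from the diameter, here below the top edge, so the centroid depth is h_c = 7.19 + 0.352263 = 7.54226 m.
A = πr²/2 = π × 0.83²/2 = 1.08212 m².
Resultant F = γ·h_c·A = 8.12268 × 7.54226 × 1.08212 = 66.2943 kN.
I_c = (π/8 − 8/(9π))·r⁴ = 0.109757 × 0.83⁴ = 0.0520888 m⁴.
Centre of pressure: y_p = y_c + I_c/(y_c·A) = 7.54226 + 0.0520888/(7.54226 × 1.08212) = 7.54226 + 0.00638216 = 7.54864 m along the plane.
The resultant acts 0.352263 + 0.00638216 = 0.358645 m (along the plate) below the hinge at the top edge, so the moment about the hinge is M = F × 0.358645 = 66.2943 × 0.358645 = 23.7761 kN·m.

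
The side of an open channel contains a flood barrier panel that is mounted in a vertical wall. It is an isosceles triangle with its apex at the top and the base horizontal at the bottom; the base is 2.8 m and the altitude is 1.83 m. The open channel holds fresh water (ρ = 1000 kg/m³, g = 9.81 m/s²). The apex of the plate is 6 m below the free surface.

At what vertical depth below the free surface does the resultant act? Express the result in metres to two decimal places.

h_p = 7.25 m

γ = ρg = 1000 × 9.81 = 9810 N/m³ = 9.81 kN/m³.
With the apex up, the centroid sits 2h/3 = 2 × 1.83/3 = 1.22 m below the apex, so the centroid depth is h_c = 6 + 1.22 = 7.22 m.
A = ½ × 2.8 × 1.83 = 2.562 m².
Resultant F = γ·h_c·A = 9.81 × 7.22 × 2.562 = 181.462 kN.
I_c = b·h³/36 = 2.8 × 1.83³/36 = 0.47666 m⁴.
Centre of pressure: y_p = y_c + I_c/(y_c·A) = 7.22 + 0.47666/(7.22 × 2.562) = 7.22 + 0.0257687 = 7.24577 m along the plane.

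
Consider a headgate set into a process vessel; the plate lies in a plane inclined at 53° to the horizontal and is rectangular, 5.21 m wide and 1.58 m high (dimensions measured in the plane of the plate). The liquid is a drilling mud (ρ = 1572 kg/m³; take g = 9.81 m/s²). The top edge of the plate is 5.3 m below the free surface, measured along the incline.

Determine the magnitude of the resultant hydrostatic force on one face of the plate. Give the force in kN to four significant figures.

F ≈ 617.4 kN

γ = ρg = 1572 × 9.81 / 1000 = 15.42132 kN/m³.
Let θ = 53° be the plate's angle to the horizontal; measure y along the incline from where the plane meets the free surface. Vertical depth h = y·sinθ with sinθ = 0.798636.
The centroid lies 1.58/2 = 0.79 m below the top edge, so y_c = 5.3 + 0.79 = 6.09 m and h_c = 6.09 × 0.798636 = 4.86369 m.
A = 5.21 × 1.58 = 8.2318 m².
Resultant F = γ·h_c·A = 15.42132 × 4.86369 × 8.2318 = 617.422 kN.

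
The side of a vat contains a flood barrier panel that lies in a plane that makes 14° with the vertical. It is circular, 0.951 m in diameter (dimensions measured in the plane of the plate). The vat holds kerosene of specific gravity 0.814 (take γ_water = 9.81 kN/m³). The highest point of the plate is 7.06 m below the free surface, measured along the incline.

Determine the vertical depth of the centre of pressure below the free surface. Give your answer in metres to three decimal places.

γ = 0.814 × 9.81 = 7.98534 kN/m³.
The plate makes 14° with the vertical, i.e. θ = 90° − 14° = 76° to the horizontal. Measuring y along the incline from the free-surface line, vertical depth h = y·sinθ with sinθ = 0.970296.
The centroid is at the centre, 0.4755 m below the top of the plate, so y_c = 7.06 + 0.4755 = 7.5355 m and h_c = 7.5355 × 0.970296 = 7.31167 m.
A = π(0.4755)² = 0.710315 m².
Resultant F = γ·h_c·A = 7.98534 × 7.31167 × 0.710315 = 41.4726 kN.
I_c = πr⁴/4 = π × 0.4755⁴/4 = 0.0401506 m⁴.
Centre of pressure: y_p = y_c + I_c/(y_c·A) = 7.5355 + 0.0401506/(7.5355 × 0.710315) = 7.5355 + 0.00750117 = 7.543 m along the plane.
Vertically, h_p = y_p·sinθ = 7.543 × 0.970296 = 7.31894 m.

h_p = 7.319 m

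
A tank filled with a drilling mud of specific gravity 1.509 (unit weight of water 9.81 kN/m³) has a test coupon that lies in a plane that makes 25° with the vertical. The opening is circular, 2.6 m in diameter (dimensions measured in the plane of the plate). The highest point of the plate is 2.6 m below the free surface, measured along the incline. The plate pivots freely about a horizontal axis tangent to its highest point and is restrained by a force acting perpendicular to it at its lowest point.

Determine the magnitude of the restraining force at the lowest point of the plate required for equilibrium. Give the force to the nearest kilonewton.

P ≈ 150 kN

γ = 1.509 × 9.81 = 14.80329 kN/m³.
The plate makes 25° with the vertical, i.e. θ = 90° − 25° = 65° to the horizontal. Measuring y along the incline from the free-surface line, vertical depth h = y·sinθ with sinθ = 0.906308.
The centroid is at the centre, 1.3 m below the top of the plate, so y_c = 2.6 + 1.3 = 3.9 m and h_c = 3.9 × 0.906308 = 3.5346 m.
A = π(1.3)² = 5.30929 m².
Resultant F = γ·h_c·A = 14.80329 × 3.5346 × 5.30929 = 277.802 kN.
I_c = πr⁴/4 = π × 1.3⁴/4 = 2.24318 m⁴.
Centre of pressure: y_p = y_c + I_c/(y_c·A) = 3.9 + 2.24318/(3.9 × 5.30929) = 3.9 + 0.108334 = 4.00833 m along the plane.
The resultant acts 1.3 + 0.108334 = 1.40833 m (along the plate) below the hinge at the top edge, so the moment about the hinge is M = F × 1.40833 = 277.802 × 1.40833 = 391.237 kN·m.
A normal force at the bottom, 2.6 m from the hinge, must supply this moment: P = 391.237/2.6 = 150.476 kN.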